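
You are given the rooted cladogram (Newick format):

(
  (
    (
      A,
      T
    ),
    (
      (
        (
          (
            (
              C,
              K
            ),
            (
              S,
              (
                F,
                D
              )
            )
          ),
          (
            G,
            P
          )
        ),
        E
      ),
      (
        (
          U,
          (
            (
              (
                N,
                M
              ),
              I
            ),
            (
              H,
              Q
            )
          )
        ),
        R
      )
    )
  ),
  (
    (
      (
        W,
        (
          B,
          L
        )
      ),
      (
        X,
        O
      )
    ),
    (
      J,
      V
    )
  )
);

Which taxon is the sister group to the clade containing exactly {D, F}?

The clade containing exactly {D, F} attaches to the tree at the node subtending (S,(F,D)).
The other lineage descending from that same node — the sister group — is the single tip S.

S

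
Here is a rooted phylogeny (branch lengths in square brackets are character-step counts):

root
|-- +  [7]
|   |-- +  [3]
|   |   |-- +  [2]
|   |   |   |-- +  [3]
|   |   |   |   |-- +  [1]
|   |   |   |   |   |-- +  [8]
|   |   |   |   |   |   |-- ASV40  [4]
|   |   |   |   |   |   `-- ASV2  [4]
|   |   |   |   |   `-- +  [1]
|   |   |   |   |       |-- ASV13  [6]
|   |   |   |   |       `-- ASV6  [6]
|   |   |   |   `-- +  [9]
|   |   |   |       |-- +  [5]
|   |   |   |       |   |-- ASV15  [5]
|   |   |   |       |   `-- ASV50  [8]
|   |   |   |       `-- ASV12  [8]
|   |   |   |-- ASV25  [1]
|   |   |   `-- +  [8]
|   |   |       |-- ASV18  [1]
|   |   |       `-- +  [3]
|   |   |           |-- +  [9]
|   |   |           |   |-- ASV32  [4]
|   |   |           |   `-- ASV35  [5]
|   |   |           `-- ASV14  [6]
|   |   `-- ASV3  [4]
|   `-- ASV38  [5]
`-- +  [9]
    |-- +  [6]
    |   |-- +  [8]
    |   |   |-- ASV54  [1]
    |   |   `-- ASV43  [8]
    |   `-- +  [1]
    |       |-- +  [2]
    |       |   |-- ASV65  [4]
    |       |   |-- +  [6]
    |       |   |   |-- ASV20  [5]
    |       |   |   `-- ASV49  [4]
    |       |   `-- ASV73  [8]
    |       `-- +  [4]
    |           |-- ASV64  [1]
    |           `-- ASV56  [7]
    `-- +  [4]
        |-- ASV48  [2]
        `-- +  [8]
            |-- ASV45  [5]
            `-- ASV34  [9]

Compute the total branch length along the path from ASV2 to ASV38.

The path runs ASV2 → … → MRCA → … → ASV38; the MRCA is the node subtending ((((((ASV40,ASV2),(ASV13,ASV6)),((ASV15,ASV50),ASV12)),ASV25,(ASV18,((ASV32,ASV35),ASV14))),ASV3),ASV38).
Branch lengths along that path: 4 + 8 + 1 + 3 + 2 + 3 + 5 = 26.

26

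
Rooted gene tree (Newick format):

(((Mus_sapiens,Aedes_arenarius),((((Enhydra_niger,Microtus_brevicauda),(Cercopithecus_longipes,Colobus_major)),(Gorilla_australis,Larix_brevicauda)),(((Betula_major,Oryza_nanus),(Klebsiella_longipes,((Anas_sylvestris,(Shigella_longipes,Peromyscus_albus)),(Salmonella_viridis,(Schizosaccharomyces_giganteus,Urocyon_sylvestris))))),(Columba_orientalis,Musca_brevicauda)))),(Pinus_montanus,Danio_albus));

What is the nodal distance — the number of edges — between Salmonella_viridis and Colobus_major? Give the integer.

10

The MRCA of Salmonella_viridis and Colobus_major is the node subtending ((((Enhydra_niger,Microtus_brevicauda),(Cercopithecus_longipes,Colobus_major)),(Gorilla_australis,Larix_brevicauda)),(((Betula_major,Oryza_nanus),(Klebsiella_longipes,((Anas_sylvestris,(Shigella_longipes,Peromyscus_albus)),(Salmonella_viridis,(Schizosaccharomyces_giganteus,Urocyon_sylvestris))))),(Columba_orientalis,Musca_brevicauda))).
From Salmonella_viridis up to that node: 6 branches. From Colobus_major up to the same node: 4 branches. Total: 6 + 4 = 10.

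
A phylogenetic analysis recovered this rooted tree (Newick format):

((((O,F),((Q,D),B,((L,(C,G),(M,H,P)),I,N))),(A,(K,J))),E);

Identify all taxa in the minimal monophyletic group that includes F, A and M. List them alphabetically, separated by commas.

Tracing F: it sits inside (O,F).
Tracing A: it sits inside (A,(K,J)).
Tracing M: it sits inside (M,H,P).
The smallest clade enclosing all 3 is (((O,F),((Q,D),B,((L,(C,G),(M,H,P)),I,N))),(A,(K,J))); the answer is its 16 terminal taxa in alphabetical order.

A, B, C, D, F, G, H, I, J, K, L, M, N, O, P, Q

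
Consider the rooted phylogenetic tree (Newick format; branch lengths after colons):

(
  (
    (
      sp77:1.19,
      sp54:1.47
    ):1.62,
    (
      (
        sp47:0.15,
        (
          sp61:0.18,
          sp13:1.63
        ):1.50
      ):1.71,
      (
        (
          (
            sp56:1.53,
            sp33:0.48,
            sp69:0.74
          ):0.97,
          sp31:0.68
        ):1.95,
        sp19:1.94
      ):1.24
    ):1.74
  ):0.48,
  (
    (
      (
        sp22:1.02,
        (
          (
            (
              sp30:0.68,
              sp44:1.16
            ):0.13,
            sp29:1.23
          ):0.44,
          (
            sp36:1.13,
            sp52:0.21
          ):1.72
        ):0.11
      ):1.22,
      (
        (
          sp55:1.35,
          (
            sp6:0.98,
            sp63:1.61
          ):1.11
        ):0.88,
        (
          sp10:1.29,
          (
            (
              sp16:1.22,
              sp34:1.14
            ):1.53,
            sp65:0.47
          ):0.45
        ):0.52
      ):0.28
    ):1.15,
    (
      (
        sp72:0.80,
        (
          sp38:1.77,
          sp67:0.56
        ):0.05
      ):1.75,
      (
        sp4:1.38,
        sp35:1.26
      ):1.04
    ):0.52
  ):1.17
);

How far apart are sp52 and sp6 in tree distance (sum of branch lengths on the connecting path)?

The path runs sp52 → … → MRCA → … → sp6; the MRCA is the node subtending ((sp22,(((sp30,sp44),sp29),(sp36,sp52))),((sp55,(sp6,sp63)),(sp10,((sp16,sp34),sp65)))).
Branch lengths along that path: 0.21 + 1.72 + 0.11 + 1.22 + 0.28 + 0.88 + 1.11 + 0.98 = 6.51.

6.51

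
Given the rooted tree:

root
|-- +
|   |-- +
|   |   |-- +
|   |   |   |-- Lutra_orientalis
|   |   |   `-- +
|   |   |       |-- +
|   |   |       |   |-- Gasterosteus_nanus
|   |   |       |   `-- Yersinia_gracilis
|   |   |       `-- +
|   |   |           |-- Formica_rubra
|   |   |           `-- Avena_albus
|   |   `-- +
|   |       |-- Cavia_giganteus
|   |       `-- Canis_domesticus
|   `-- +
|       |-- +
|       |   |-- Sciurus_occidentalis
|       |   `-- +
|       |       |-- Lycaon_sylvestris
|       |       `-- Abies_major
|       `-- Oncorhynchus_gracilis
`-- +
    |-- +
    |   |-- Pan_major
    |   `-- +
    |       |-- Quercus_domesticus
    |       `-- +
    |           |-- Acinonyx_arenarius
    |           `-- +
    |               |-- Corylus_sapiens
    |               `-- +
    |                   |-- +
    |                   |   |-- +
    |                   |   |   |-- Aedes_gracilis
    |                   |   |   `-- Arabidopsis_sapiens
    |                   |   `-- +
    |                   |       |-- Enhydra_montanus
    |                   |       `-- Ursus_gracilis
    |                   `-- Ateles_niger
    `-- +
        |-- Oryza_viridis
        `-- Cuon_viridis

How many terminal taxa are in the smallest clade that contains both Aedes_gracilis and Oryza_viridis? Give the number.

The MRCA of Aedes_gracilis and Oryza_viridis is the node subtending ((Pan_major,(Quercus_domesticus,(Acinonyx_arenarius,(Corylus_sapiens,(((Aedes_gracilis,Arabidopsis_sapiens),(Enhydra_montanus,Ursus_gracilis)),Ateles_niger))))),(Oryza_viridis,Cuon_viridis)).
That clade contains 11 terminal taxa: Acinonyx_arenarius, Aedes_gracilis, Arabidopsis_sapiens, Ateles_niger, Corylus_sapiens, Cuon_viridis, Enhydra_montanus, Oryza_viridis, Pan_major, Quercus_domesticus, Ursus_gracilis.

11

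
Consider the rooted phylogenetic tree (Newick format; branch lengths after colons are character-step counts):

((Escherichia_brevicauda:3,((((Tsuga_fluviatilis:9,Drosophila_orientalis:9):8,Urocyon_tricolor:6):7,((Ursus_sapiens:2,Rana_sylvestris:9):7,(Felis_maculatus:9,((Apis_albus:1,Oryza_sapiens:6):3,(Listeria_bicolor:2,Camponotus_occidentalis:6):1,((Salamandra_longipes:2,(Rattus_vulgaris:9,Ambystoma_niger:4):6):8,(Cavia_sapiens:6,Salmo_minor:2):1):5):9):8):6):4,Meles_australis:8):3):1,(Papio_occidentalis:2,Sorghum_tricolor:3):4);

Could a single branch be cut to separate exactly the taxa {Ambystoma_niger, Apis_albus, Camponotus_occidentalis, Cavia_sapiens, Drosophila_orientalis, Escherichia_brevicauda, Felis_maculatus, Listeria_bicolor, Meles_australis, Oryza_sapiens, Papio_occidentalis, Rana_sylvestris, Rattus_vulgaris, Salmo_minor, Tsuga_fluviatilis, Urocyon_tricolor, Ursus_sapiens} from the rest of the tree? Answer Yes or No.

No

The MRCA of the listed taxa is the root, so the smallest clade containing them is the whole tree.
That clade also contains Salamandra_longipes, Sorghum_tricolor, which are not in the proposed group, so the group is not monophyletic.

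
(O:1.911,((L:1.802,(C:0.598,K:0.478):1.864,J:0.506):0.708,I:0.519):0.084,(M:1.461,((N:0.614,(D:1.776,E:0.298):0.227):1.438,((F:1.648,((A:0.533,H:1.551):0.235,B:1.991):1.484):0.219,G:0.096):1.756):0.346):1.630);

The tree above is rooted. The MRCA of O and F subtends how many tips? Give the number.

The MRCA of O and F is the root, so the clade is the entire tree.
That clade contains 15 terminal taxa: A, B, C, D, E, F, G, H, I, J, K, L, M, N, O.

15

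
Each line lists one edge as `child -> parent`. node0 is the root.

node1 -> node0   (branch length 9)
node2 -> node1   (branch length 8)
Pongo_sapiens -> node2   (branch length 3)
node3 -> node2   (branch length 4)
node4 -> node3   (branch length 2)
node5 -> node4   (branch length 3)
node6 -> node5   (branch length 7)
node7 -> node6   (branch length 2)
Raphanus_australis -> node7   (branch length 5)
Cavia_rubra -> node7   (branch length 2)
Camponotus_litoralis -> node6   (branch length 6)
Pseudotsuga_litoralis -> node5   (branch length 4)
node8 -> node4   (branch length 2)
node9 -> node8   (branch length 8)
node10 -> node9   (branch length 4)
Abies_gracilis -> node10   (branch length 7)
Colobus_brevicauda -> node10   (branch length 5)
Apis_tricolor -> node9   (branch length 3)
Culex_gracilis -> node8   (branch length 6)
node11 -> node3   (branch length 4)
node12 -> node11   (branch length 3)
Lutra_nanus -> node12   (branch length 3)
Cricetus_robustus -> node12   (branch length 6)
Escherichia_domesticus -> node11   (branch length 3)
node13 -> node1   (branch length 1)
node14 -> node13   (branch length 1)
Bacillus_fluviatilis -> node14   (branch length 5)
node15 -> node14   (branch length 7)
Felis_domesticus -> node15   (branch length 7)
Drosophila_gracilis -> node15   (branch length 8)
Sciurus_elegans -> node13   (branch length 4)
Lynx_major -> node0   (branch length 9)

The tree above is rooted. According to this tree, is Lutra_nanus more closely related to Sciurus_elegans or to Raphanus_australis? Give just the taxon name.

The MRCA of Lutra_nanus and Raphanus_australis subtends (((((Raphanus_australis,Cavia_rubra),Camponotus_litoralis),Pseudotsuga_litoralis),(((Abies_gracilis,Colobus_brevicauda),Apis_tricolor),Culex_gracilis)),((Lutra_nanus,Cricetus_robustus),Escherichia_domesticus)) (11 taxa).
The MRCA of Lutra_nanus and Sciurus_elegans subtends ((Pongo_sapiens,(((((Raphanus_australis,Cavia_rubra),Camponotus_litoralis),Pseudotsuga_litoralis),(((Abies_gracilis,Colobus_brevicauda),Apis_tricolor),Culex_gracilis)),((Lutra_nanus,Cricetus_robustus),Escherichia_domesticus))),((Bacillus_fluviatilis,(Felis_domesticus,Drosophila_gracilis)),Sciurus_elegans)) (16 taxa).
The first is nested inside the second, so Lutra_nanus shares a more recent common ancestor with Raphanus_australis.

Raphanus_australis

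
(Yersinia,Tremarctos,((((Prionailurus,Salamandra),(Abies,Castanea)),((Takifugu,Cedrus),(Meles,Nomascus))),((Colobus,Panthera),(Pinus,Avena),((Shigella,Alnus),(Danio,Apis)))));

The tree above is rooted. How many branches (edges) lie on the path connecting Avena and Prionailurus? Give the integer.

The MRCA of Avena and Prionailurus is the node subtending ((((Prionailurus,Salamandra),(Abies,Castanea)),((Takifugu,Cedrus),(Meles,Nomascus))),((Colobus,Panthera),(Pinus,Avena),((Shigella,Alnus),(Danio,Apis)))).
From Avena up to that node: 3 branches. From Prionailurus up to the same node: 4 branches. Total: 3 + 4 = 7.

7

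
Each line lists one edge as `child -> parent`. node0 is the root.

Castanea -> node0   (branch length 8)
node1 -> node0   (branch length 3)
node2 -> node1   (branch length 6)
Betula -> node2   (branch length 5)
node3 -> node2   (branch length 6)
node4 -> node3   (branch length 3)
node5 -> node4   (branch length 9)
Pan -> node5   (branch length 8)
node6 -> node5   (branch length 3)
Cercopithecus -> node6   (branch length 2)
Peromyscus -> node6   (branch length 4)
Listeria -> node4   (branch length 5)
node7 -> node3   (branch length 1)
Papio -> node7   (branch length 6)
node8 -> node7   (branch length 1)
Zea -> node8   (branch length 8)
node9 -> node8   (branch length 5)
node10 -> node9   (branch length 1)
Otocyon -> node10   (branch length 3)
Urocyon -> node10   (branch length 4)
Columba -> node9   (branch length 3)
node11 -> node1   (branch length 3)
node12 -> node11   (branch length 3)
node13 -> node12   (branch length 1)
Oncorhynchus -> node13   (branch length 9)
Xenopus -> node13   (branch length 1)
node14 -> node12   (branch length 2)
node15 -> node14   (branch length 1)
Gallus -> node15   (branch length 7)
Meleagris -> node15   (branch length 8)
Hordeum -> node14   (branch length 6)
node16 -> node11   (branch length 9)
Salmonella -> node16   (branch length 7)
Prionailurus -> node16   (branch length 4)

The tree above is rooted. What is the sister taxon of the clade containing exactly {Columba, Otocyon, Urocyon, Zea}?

The clade containing exactly {Columba, Otocyon, Urocyon, Zea} attaches to the tree at the node subtending (Papio,(Zea,((Otocyon,Urocyon),Columba))).
The other lineage descending from that same node — the sister group — is the single tip Papio.

Papio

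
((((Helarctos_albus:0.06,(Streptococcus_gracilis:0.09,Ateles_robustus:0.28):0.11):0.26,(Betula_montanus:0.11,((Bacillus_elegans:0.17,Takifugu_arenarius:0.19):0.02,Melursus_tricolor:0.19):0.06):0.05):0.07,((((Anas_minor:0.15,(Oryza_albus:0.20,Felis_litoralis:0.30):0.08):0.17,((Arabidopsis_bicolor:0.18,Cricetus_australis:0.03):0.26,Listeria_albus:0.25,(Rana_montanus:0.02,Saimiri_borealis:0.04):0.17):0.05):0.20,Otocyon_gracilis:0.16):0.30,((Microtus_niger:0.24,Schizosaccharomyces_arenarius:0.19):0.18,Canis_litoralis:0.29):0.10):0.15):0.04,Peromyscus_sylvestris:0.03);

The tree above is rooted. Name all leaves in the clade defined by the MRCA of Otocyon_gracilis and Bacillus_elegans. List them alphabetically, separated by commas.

Anas_minor, Arabidopsis_bicolor, Ateles_robustus, Bacillus_elegans, Betula_montanus, Canis_litoralis, Cricetus_australis, Felis_litoralis, Helarctos_albus, Listeria_albus, Melursus_tricolor, Microtus_niger, Oryza_albus, Otocyon_gracilis, Rana_montanus, Saimiri_borealis, Schizosaccharomyces_arenarius, Streptococcus_gracilis, Takifugu_arenarius

Tracing Otocyon_gracilis: it sits inside (((Anas_minor,(Oryza_albus,Felis_litoralis)),((Arabidopsis_bicolor,Cricetus_australis),Listeria_albus,(Rana_montanus,Saimiri_borealis))),Otocyon_gracilis).
Tracing Bacillus_elegans: it sits inside (Bacillus_elegans,Takifugu_arenarius).
The smallest clade enclosing both is (((Helarctos_albus,(Streptococcus_gracilis,Ateles_robustus)),(Betula_montanus,((Bacillus_elegans,Takifugu_arenarius),Melursus_tricolor))),((((Anas_minor,(Oryza_albus,Felis_litoralis)),((Arabidopsis_bicolor,Cricetus_australis),Listeria_albus,(Rana_montanus,Saimiri_borealis))),Otocyon_gracilis),((Microtus_niger,Schizosaccharomyces_arenarius),Canis_litoralis))); the answer is its 19 terminal taxa in alphabetical order.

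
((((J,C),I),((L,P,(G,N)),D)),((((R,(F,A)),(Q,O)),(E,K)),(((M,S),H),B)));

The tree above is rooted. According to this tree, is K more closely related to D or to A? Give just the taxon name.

A

The MRCA of K and A subtends (((R,(F,A)),(Q,O)),(E,K)) (7 taxa).
The MRCA of K and D is the root, subtending the entire tree (19 taxa).
The first is nested inside the second, so K shares a more recent common ancestor with A.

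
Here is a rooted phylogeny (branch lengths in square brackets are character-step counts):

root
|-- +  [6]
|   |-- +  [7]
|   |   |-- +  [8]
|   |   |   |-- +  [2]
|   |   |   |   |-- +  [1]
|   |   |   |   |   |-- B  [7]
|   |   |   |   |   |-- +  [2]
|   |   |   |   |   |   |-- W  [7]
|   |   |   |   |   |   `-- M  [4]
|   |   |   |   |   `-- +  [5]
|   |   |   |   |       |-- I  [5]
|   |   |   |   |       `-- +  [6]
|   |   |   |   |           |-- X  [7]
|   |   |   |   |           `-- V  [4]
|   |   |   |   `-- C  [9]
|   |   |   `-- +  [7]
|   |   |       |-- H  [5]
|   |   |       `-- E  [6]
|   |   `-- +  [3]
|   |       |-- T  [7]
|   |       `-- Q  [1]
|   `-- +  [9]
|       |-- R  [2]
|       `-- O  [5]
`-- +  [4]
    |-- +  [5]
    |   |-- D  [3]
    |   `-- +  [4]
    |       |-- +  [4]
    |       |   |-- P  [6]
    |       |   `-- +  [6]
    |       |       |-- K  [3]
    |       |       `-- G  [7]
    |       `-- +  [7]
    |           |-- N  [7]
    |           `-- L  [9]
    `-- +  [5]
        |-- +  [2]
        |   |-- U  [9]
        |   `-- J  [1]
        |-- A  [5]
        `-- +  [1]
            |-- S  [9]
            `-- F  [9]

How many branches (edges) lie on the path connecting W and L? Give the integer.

12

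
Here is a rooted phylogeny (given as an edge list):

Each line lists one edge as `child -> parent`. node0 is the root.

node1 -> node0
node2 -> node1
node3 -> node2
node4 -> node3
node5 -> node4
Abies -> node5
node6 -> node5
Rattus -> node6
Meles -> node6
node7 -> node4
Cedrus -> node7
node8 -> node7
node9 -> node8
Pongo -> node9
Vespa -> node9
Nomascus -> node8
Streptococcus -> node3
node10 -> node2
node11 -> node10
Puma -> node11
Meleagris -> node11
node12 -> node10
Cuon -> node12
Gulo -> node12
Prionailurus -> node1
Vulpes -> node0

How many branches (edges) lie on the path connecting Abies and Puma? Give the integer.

7

The MRCA of Abies and Puma is the node subtending ((((Abies,(Rattus,Meles)),(Cedrus,((Pongo,Vespa),Nomascus))),Streptococcus),((Puma,Meleagris),(Cuon,Gulo))).
From Abies up to that node: 4 branches. From Puma up to the same node: 3 branches. Total: 4 + 3 = 7.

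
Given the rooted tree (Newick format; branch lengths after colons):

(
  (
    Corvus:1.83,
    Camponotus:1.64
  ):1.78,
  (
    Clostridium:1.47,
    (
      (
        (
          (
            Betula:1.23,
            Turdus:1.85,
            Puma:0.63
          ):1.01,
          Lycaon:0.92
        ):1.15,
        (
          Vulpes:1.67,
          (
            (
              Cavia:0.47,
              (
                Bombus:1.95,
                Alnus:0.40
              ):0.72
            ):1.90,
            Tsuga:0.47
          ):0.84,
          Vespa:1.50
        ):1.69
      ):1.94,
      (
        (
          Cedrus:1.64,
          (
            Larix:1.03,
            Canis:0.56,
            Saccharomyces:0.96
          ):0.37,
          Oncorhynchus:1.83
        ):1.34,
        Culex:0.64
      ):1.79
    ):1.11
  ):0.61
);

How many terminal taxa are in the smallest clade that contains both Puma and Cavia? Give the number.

10

The MRCA of Puma and Cavia is the node subtending (((Betula,Turdus,Puma),Lycaon),(Vulpes,((Cavia,(Bombus,Alnus)),Tsuga),Vespa)).
That clade contains 10 terminal taxa: Alnus, Betula, Bombus, Cavia, Lycaon, Puma, Tsuga, Turdus, Vespa, Vulpes.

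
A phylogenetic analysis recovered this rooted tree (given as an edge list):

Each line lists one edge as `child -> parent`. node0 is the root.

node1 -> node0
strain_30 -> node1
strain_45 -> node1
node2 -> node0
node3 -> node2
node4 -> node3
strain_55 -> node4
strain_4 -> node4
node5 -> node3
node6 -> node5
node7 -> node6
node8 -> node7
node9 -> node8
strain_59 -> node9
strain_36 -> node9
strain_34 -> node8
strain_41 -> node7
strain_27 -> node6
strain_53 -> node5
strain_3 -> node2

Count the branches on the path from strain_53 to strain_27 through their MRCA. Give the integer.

3

The MRCA of strain_53 and strain_27 is the node subtending (((((strain_59,strain_36),strain_34),strain_41),strain_27),strain_53).
From strain_53 up to that node: 1 branch. From strain_27 up to the same node: 2 branches. Total: 1 + 2 = 3.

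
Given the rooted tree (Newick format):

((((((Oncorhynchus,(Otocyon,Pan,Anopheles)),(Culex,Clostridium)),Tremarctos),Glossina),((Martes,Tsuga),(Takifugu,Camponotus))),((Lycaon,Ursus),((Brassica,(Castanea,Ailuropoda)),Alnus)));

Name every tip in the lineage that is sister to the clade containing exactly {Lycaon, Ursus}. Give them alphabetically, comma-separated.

The clade containing exactly {Lycaon, Ursus} attaches to the tree at the node subtending ((Lycaon,Ursus),((Brassica,(Castanea,Ailuropoda)),Alnus)).
The other lineage descending from that same node — the sister group — is ((Brassica,(Castanea,Ailuropoda)),Alnus); its 4 tips in alphabetical order are the answer.

Ailuropoda, Alnus, Brassica, Castanea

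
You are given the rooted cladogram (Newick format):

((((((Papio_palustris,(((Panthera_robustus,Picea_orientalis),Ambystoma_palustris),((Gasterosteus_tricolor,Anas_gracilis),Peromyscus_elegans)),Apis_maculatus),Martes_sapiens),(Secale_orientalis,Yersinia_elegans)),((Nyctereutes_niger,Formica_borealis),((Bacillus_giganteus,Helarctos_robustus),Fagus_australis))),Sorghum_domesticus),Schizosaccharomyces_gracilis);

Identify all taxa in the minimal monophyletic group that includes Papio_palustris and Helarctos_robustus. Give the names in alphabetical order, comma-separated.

Tracing Papio_palustris: it sits inside (Papio_palustris,(((Panthera_robustus,Picea_orientalis),Ambystoma_palustris),((Gasterosteus_tricolor,Anas_gracilis),Peromyscus_elegans)),Apis_maculatus).
Tracing Helarctos_robustus: it sits inside (Bacillus_giganteus,Helarctos_robustus).
The smallest clade enclosing both is ((((Papio_palustris,(((Panthera_robustus,Picea_orientalis),Ambystoma_palustris),((Gasterosteus_tricolor,Anas_gracilis),Peromyscus_elegans)),Apis_maculatus),Martes_sapiens),(Secale_orientalis,Yersinia_elegans)),((Nyctereutes_niger,Formica_borealis),((Bacillus_giganteus,Helarctos_robustus),Fagus_australis))); the answer is its 16 terminal taxa in alphabetical order.

Ambystoma_palustris, Anas_gracilis, Apis_maculatus, Bacillus_giganteus, Fagus_australis, Formica_borealis, Gasterosteus_tricolor, Helarctos_robustus, Martes_sapiens, Nyctereutes_niger, Panthera_robustus, Papio_palustris, Peromyscus_elegans, Picea_orientalis, Secale_orientalis, Yersinia_elegans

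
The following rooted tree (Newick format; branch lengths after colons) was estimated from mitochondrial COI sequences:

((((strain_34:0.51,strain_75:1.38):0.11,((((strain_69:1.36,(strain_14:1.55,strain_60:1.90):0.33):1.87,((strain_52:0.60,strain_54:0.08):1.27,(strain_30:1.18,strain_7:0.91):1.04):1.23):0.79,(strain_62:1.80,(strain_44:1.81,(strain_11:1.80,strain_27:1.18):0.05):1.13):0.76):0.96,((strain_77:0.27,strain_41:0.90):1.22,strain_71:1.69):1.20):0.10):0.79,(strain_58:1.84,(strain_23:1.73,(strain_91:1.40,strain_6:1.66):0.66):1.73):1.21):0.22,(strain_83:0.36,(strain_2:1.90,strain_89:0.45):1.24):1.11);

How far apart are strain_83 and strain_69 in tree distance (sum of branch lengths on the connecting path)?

7.56

The path runs strain_83 → … → MRCA → … → strain_69; the MRCA is the root of the tree.
Branch lengths along that path: 0.36 + 1.11 + 0.22 + 0.79 + 0.10 + 0.96 + 0.79 + 1.87 + 1.36 = 7.56.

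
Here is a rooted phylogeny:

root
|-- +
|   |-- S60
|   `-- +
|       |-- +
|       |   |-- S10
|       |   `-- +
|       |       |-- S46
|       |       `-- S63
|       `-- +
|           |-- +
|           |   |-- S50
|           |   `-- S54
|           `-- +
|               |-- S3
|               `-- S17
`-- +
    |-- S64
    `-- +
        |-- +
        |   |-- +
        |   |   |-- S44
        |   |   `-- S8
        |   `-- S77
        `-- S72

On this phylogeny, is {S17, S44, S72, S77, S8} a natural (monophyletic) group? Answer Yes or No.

No

The MRCA of the listed taxa is the root, so the smallest clade containing them is the whole tree.
That clade also contains S10, S3, S46, S50, S54, S60, S63, S64, which are not in the proposed group, so the group is not monophyletic.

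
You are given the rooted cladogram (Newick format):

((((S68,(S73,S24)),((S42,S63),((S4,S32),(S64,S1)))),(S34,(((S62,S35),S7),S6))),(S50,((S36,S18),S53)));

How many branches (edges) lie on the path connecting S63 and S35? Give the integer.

9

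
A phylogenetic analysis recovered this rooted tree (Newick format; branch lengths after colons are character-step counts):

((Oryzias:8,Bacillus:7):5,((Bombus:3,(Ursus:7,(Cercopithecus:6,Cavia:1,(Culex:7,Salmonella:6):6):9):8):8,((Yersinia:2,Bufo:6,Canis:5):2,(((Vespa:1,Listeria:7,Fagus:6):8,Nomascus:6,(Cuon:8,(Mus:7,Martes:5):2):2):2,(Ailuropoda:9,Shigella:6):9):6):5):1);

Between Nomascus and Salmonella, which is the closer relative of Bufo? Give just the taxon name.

The MRCA of Bufo and Nomascus subtends ((Yersinia,Bufo,Canis),(((Vespa,Listeria,Fagus),Nomascus,(Cuon,(Mus,Martes))),(Ailuropoda,Shigella))) (12 taxa).
The MRCA of Bufo and Salmonella subtends ((Bombus,(Ursus,(Cercopithecus,Cavia,(Culex,Salmonella)))),((Yersinia,Bufo,Canis),(((Vespa,Listeria,Fagus),Nomascus,(Cuon,(Mus,Martes))),(Ailuropoda,Shigella)))) (18 taxa).
The first is nested inside the second, so Bufo shares a more recent common ancestor with Nomascus.

Nomascus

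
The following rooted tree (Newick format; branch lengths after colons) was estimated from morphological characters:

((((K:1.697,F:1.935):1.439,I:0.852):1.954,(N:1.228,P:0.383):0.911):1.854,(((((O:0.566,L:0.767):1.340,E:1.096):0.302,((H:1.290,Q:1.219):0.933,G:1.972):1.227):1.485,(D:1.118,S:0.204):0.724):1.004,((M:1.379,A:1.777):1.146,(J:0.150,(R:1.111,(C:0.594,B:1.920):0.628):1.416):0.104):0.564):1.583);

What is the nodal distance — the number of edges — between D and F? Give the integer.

8

The MRCA of D and F is the root of the tree.
From D up to that node: 4 branches. From F up to the same node: 4 branches. Total: 4 + 4 = 8.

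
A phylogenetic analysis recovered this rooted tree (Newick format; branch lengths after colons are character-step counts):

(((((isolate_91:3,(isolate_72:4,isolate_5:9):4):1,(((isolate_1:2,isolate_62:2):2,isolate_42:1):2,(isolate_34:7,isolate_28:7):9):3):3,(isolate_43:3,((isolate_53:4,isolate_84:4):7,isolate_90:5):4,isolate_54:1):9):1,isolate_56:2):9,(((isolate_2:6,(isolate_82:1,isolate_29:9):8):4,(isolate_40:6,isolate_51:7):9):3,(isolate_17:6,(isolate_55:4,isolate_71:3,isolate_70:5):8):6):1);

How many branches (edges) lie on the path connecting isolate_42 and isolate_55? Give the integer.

The MRCA of isolate_42 and isolate_55 is the root of the tree.
From isolate_42 up to that node: 6 branches. From isolate_55 up to the same node: 4 branches. Total: 6 + 4 = 10.

10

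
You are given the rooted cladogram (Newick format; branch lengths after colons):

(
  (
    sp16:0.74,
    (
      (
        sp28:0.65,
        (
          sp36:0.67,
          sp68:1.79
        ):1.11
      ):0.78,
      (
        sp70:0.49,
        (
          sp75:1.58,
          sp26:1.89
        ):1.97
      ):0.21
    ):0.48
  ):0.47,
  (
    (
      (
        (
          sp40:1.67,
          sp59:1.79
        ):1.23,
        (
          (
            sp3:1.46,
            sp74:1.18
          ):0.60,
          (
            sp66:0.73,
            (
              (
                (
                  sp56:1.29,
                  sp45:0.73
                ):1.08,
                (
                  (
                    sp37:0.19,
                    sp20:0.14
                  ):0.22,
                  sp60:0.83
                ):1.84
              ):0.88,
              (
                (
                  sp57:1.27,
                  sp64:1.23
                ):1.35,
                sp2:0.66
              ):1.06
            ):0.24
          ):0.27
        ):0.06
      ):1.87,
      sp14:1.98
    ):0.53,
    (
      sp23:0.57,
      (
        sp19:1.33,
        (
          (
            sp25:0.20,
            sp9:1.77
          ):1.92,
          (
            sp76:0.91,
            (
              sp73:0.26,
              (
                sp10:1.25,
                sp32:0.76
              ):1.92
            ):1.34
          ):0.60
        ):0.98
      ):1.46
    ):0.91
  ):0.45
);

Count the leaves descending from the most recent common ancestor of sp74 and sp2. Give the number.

11

The MRCA of sp74 and sp2 is the node subtending ((sp3,sp74),(sp66,(((sp56,sp45),((sp37,sp20),sp60)),((sp57,sp64),sp2)))).
That clade contains 11 terminal taxa: sp2, sp20, sp3, sp37, sp45, sp56, sp57, sp60, sp64, sp66, sp74.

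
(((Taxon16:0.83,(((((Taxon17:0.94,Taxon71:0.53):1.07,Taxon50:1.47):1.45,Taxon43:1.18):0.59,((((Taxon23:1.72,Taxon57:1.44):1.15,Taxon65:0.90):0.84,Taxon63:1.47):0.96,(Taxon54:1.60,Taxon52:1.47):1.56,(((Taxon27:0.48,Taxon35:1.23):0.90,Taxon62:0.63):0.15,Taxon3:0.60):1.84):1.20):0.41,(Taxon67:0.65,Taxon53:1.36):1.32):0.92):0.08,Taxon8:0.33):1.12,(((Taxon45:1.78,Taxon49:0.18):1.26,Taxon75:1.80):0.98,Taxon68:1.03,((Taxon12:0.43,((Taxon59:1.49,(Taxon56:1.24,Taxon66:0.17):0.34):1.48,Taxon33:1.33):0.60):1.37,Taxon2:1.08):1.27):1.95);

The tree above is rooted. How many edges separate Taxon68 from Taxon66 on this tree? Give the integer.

7

The MRCA of Taxon68 and Taxon66 is the node subtending (((Taxon45,Taxon49),Taxon75),Taxon68,((Taxon12,((Taxon59,(Taxon56,Taxon66)),Taxon33)),Taxon2)).
From Taxon68 up to that node: 1 branch. From Taxon66 up to the same node: 6 branches. Total: 1 + 6 = 7.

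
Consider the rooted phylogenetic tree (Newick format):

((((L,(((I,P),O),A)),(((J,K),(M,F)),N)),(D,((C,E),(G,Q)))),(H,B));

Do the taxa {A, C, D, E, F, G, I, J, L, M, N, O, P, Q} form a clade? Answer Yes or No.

The MRCA of the listed taxa subtends (((L,(((I,P),O),A)),(((J,K),(M,F)),N)),(D,((C,E),(G,Q)))).
That clade also contains K, which is not in the proposed group, so the group is not monophyletic.

No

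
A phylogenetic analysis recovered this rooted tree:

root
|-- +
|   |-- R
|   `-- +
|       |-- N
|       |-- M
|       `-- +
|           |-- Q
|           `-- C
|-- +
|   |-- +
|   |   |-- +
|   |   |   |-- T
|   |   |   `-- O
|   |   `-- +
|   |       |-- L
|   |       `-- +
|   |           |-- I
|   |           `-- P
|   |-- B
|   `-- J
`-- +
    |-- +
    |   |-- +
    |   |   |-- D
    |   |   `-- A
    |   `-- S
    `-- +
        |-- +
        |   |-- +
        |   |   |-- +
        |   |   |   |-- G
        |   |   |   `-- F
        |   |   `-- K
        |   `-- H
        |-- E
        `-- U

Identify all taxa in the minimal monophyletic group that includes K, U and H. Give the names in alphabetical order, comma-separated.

E, F, G, H, K, U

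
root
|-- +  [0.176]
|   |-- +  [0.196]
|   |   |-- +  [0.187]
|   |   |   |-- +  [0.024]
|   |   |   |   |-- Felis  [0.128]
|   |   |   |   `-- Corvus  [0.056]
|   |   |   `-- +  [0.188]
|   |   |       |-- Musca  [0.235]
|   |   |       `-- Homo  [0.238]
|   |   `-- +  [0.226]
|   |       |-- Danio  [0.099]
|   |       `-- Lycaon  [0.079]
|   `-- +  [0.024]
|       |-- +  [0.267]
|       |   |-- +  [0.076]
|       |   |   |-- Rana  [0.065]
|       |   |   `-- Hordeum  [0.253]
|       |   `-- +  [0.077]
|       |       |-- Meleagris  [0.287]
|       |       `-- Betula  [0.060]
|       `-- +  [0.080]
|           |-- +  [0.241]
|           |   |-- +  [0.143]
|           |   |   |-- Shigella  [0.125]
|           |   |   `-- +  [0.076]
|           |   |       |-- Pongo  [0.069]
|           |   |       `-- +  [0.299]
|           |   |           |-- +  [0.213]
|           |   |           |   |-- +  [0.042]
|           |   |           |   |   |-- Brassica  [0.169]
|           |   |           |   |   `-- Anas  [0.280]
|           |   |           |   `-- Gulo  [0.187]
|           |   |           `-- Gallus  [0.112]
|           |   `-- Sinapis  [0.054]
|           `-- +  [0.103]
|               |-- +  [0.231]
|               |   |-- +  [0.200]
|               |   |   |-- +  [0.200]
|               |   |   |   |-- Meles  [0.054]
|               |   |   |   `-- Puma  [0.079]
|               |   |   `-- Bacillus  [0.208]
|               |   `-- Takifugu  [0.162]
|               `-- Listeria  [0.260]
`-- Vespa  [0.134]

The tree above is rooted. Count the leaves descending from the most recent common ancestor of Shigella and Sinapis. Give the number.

7

The MRCA of Shigella and Sinapis is the node subtending ((Shigella,(Pongo,(((Brassica,Anas),Gulo),Gallus))),Sinapis).
That clade contains 7 terminal taxa: Anas, Brassica, Gallus, Gulo, Pongo, Shigella, Sinapis.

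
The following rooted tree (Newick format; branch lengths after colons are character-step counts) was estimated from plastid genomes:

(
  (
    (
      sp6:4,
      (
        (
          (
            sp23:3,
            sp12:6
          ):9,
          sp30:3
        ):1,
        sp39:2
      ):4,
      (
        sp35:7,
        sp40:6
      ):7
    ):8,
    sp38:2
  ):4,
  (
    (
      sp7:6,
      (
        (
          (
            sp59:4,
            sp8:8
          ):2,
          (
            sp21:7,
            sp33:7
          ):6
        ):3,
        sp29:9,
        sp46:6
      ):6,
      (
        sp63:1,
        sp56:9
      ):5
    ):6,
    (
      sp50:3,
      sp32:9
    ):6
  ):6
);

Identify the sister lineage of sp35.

sp40

sp35 attaches to the tree at the node subtending (sp35,sp40).
The other lineage descending from that same node — the sister group — is the single tip sp40.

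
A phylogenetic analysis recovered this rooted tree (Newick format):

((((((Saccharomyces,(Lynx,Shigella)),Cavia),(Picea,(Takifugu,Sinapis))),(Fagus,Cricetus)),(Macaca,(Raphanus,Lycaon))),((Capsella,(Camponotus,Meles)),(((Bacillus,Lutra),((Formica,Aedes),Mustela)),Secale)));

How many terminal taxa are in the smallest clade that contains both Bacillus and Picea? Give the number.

21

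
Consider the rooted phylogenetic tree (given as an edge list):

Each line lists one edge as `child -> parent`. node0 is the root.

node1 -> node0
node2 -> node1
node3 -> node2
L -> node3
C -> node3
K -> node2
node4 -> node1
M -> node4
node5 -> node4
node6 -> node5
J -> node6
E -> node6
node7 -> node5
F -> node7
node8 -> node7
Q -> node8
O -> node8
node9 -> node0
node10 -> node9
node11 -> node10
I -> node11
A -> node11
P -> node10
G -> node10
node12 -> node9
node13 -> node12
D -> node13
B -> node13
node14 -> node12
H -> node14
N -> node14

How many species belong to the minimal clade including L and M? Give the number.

The MRCA of L and M is the node subtending (((L,C),K),(M,((J,E),(F,(Q,O))))).
That clade contains 9 terminal taxa: C, E, F, J, K, L, M, O, Q.

9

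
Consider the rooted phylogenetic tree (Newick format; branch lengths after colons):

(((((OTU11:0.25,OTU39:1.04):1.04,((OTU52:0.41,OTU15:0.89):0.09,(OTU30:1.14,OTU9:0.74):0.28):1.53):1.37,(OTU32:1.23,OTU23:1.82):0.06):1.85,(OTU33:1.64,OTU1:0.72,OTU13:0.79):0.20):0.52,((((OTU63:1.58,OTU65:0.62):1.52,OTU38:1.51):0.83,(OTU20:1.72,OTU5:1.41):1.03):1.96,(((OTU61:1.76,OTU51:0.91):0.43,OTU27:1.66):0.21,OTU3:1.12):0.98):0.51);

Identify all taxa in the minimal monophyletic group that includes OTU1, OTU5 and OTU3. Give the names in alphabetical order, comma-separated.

Tracing OTU1: it sits inside (OTU33,OTU1,OTU13).
Tracing OTU5: it sits inside (OTU20,OTU5).
Tracing OTU3: it sits inside (((OTU61,OTU51),OTU27),OTU3).
The smallest clade enclosing all 3 is the whole tree (their MRCA is the root), so the answer is all 20 tips in alphabetical order.

OTU1, OTU11, OTU13, OTU15, OTU20, OTU23, OTU27, OTU3, OTU30, OTU32, OTU33, OTU38, OTU39, OTU5, OTU51, OTU52, OTU61, OTU63, OTU65, OTU9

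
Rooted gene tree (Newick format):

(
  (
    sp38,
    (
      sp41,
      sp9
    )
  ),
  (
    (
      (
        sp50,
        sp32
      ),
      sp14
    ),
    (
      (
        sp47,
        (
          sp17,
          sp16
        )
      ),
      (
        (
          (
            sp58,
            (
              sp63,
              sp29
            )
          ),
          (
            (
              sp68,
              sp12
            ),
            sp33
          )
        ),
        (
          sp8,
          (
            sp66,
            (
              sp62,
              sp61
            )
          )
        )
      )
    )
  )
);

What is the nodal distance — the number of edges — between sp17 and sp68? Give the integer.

The MRCA of sp17 and sp68 is the node subtending ((sp47,(sp17,sp16)),(((sp58,(sp63,sp29)),((sp68,sp12),sp33)),(sp8,(sp66,(sp62,sp61))))).
From sp17 up to that node: 3 branches. From sp68 up to the same node: 5 branches. Total: 3 + 5 = 8.

8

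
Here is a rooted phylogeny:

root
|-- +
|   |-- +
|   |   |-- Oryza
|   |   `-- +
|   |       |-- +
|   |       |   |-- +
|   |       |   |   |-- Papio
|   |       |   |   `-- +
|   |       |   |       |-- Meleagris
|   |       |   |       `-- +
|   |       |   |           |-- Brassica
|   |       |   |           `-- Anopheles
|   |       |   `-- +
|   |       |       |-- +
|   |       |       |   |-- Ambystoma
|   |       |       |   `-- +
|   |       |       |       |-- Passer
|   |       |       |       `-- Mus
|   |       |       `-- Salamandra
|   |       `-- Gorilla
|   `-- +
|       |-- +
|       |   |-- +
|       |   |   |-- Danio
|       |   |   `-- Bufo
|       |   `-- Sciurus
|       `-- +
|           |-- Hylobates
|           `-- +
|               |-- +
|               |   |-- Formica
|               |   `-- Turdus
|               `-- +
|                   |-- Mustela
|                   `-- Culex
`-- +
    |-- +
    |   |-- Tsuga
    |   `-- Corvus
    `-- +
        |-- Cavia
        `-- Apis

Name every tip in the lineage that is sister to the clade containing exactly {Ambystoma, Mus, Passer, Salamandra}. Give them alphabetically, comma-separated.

Anopheles, Brassica, Meleagris, Papio

The clade containing exactly {Ambystoma, Mus, Passer, Salamandra} attaches to the tree at the node subtending ((Papio,(Meleagris,(Brassica,Anopheles))),((Ambystoma,(Passer,Mus)),Salamandra)).
The other lineage descending from that same node — the sister group — is (Papio,(Meleagris,(Brassica,Anopheles))); its 4 tips in alphabetical order are the answer.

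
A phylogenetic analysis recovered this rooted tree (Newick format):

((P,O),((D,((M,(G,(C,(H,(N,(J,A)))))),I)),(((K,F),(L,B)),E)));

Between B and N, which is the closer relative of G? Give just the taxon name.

N

The MRCA of G and N subtends (G,(C,(H,(N,(J,A))))) (6 taxa).
The MRCA of G and B subtends ((D,((M,(G,(C,(H,(N,(J,A)))))),I)),(((K,F),(L,B)),E)) (14 taxa).
The first is nested inside the second, so G shares a more recent common ancestor with N.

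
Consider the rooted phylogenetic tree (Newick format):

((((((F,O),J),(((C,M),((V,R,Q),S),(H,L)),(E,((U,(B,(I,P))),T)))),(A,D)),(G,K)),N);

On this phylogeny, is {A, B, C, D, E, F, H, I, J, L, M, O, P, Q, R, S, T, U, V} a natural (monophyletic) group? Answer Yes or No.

Yes

The most recent common ancestor of these taxa subtends ((((F,O),J),(((C,M),((V,R,Q),S),(H,L)),(E,((U,(B,(I,P))),T)))),(A,D)).
That clade has exactly 19 tips — every listed taxon and nothing else — so the group is monophyletic.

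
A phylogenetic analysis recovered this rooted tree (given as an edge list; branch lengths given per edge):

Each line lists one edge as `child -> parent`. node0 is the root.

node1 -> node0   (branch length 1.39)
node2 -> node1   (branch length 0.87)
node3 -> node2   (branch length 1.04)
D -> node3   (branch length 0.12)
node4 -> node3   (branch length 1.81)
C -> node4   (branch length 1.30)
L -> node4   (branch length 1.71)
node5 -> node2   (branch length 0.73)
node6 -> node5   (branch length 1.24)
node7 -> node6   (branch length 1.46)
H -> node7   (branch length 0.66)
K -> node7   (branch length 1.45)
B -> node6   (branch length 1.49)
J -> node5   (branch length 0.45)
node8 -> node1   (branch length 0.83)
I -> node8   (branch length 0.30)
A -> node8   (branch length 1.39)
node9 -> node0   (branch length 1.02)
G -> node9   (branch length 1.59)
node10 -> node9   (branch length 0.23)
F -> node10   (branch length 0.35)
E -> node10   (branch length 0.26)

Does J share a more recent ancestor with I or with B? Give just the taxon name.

B

The MRCA of J and B subtends (((H,K),B),J) (4 taxa).
The MRCA of J and I subtends (((D,(C,L)),(((H,K),B),J)),(I,A)) (9 taxa).
The first is nested inside the second, so J shares a more recent common ancestor with B.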